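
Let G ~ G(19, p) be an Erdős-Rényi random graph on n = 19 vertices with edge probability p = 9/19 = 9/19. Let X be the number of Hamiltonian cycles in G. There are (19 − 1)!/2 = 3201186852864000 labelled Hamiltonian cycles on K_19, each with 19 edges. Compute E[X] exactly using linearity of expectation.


K_19 has (19 − 1)!/2 = 3201186852864000 labelled Hamiltonian cycles.
For each such Hamiltonian cycle H, let X_H = 1 if all 19 edges of H are present in G. Then P[X_H = 1] = p^{19} = (9/19)^{19} = 1350851717672992089/1978419655660313589123979.
By linearity of expectation: E[X] = Σ_H E[X_H] = 3201186852864000 · p^{19} = 3201186852864000 · 1350851717672992089/1978419655660313589123979 = 4324328758783534194876278992896000/1978419655660313589123979.
Numerically: E[X] ≈ 2.18575e+09.

E[X] = 3201186852864000 · (9/19)^{19} = 4324328758783534194876278992896000/1978419655660313589123979 ≈ 2.18575e+09.


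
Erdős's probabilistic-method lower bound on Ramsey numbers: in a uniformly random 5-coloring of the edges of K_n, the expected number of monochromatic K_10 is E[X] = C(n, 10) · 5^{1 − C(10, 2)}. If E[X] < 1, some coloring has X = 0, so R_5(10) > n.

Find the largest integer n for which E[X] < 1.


We need C(n, 10) · 5^{1 − 45} < 1, i.e. C(n, 10) < 5^{45 − 1} = 5684341886080801486968994140625.
Check values of n near the boundary:
  n = 5386: C(5386, 10) = 5613966214234562222231428510561; 5613966214234562222231428510561 < 5684341886080801486968994140625? YES
  n = 5387: C(5387, 10) = 5624406917627224603154306376491; 5624406917627224603154306376491 < 5684341886080801486968994140625? YES
  n = 5388: C(5388, 10) = 5634865093375880654852250419586; 5634865093375880654852250419586 < 5684341886080801486968994140625? YES
  n = 5389: C(5389, 10) = 5645340767466558997768874792926; 5645340767466558997768874792926 < 5684341886080801486968994140625? YES
  n = 5390: C(5390, 10) = 5655833965919099070255434039753; 5655833965919099070255434039753 < 5684341886080801486968994140625? YES
  n = 5391: C(5391, 10) = 5666344714787188828795213697883; 5666344714787188828795213697883 < 5684341886080801486968994140625? YES
  n = 5392: C(5392, 10) = 5676873040158402483252283957448; 5676873040158402483252283957448 < 5684341886080801486968994140625? YES
  n = 5393: C(5393, 10) = 5687418968154238267170642278008; 5687418968154238267170642278008 < 5684341886080801486968994140625? NO
The largest n with C(n, 10) < 5684341886080801486968994140625 is n = 5392 (where E[X] = 5676873040158402483252283957448/5684341886080801486968994140625 ≈ 0.9987). Hence R_5(10) > 5392, i.e. R_5(10) ≥ 5393.

Largest n = 5392; hence R_5(10) > 5392.


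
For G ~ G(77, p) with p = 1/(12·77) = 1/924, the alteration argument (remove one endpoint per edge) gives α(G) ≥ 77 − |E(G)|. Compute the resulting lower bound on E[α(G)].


E[|E(G)|] = C(77, 2)·p = 2926 · (1/924) = 19/6.
E[α(G)] ≥ n − E[|E(G)|] = 77 − 19/6 = 443/6.
Numerically: ≈ 73.833333.
(This is only a lower bound; the true E[α(G)] may be larger.)

E[α(G)] ≥ 443/6 ≈ 73.833333.


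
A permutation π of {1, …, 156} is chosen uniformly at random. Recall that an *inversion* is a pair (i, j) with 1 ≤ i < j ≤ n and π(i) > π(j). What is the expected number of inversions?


Write X = Σ X_I over the C(156, 2) = 12090 pairs i < j, with X_I the indicator of one inversion.
There are 12090 indicators.
For each fixed pair i < j, the values π(i) and π(j) are two distinct elements of {1, …, 156} in uniformly random order; by symmetry P[π(i) > π(j)] = 1/2.
By linearity: E[X] = 12090 · (1/2) = C(156, 2) · (1/2) = 12090/2 = 6045 ≈ 6045.000000.

E[X] = 6045 = 6045.000000.


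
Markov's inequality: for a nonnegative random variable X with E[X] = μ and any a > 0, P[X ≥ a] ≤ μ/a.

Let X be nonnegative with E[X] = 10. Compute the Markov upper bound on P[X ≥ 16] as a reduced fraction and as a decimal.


μ = E[X] = 10, a = 16.
Markov: P[X ≥ 16] ≤ μ/a = (10)/16 = 5/8.
Numerically: ≈ 0.62500.
(Since a = 16 > μ = 10.00000, the bound 5/8 is < 1 and informative.)

P[X ≥ 16] ≤ 5/8 ≈ 0.62500.


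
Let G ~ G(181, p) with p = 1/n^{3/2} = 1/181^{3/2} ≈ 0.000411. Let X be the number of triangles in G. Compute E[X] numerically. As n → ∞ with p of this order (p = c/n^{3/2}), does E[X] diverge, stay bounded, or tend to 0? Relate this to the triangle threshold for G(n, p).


Number of potential triangles: C(181, 3) = 971970.
Each occurs with probability p³ ≈ (0.000411)³ ≈ 6.92542e-11.
By linearity: E[X] = C(181, 3)·p³ ≈ 971970 · 6.92542e-11 ≈ 0.000.
Since α = 3/2 > 1, p = c/n^{3/2} = o(1/n) is below the triangle threshold p ~ 1/n. Asymptotically E[X] ~ (c³/6)·n^{3(1−α)} = (1³/6)·n^{-1.5} → 0, so by Markov's inequality G has no triangles w.h.p.

E[X] ≈ 0.000; in regime p = Θ(1/n^{3/2}) E[X] tends to 0 (below the triangle threshold p ~ 1/n).


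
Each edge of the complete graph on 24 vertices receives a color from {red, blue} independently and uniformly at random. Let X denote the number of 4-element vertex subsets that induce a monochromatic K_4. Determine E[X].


Let X = Σ_S X_S over the C(24, 4) = 10626 subsets S of size 4, where X_S = 1 if the K_4 on S is monochromatic.
For a fixed S, the K_4 on S has C(4, 2) = 6 edges. P[all 6 edges red] = (1/2)^6, and likewise for blue, so P[monochromatic] = 2·(1/2)^6 = 2^{1 − 6} = 1/32.
By linearity: E[X] = C(24, 4) · 2^{1 − 6} = 10626 · 1/32 = 5313/16.
Numerically: E[X] ≈ 332.06250.

E[X] = C(24,4)·2^(1−C(4,2)) = 5313/16 ≈ 332.06250.


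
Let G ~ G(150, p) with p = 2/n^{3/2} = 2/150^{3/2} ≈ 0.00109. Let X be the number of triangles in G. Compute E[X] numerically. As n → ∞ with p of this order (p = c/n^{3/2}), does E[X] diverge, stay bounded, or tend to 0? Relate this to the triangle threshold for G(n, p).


Number of potential triangles: C(150, 3) = 551300.
Each occurs with probability p³ ≈ (0.00109)³ ≈ 1.29027e-09.
By linearity: E[X] = C(150, 3)·p³ ≈ 551300 · 1.29027e-09 ≈ 0.001.
Since α = 3/2 > 1, p = c/n^{3/2} = o(1/n) is below the triangle threshold p ~ 1/n. Asymptotically E[X] ~ (c³/6)·n^{3(1−α)} = (2³/6)·n^{-1.5} → 0, so by Markov's inequality G has no triangles w.h.p.

E[X] ≈ 0.001; in regime p = Θ(1/n^{3/2}) E[X] tends to 0 (below the triangle threshold p ~ 1/n).


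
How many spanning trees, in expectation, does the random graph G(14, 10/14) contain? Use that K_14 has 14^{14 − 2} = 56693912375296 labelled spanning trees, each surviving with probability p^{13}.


K_14 has 14^{14 − 2} = 56693912375296 labelled spanning trees.
For each such spanning tree H, let X_H = 1 if all 13 edges of H are present in G. Then P[X_H = 1] = p^{13} = (5/7)^{13} = 1220703125/96889010407.
By linearity: E[X] = Σ_H E[X_H] = 56693912375296 · p^{13} = 56693912375296 · 1220703125/96889010407 = 5000000000000/7.
Numerically: E[X] ≈ 7.143e+11.

E[X] = 56693912375296 · (5/7)^{13} = 5000000000000/7 ≈ 7.143e+11.


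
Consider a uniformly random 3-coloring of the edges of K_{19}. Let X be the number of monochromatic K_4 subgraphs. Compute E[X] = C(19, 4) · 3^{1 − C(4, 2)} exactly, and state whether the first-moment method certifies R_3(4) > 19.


E[X] = C(19, 4) · 3^{1 − 6} = 3876 · 3^{−5} = 3876/243.
As a reduced fraction: E[X] = 1292/81 ≈ 15.95062.
Is E[X] < 1? NO.
Since E[X] ≥ 1, the first-moment bound is inconclusive at n = 19; it does NOT by itself certify R_3(4) > 19.

E[X] = 1292/81 ≈ 15.95062; E[X] ≥ 1; first-moment method inconclusive here.


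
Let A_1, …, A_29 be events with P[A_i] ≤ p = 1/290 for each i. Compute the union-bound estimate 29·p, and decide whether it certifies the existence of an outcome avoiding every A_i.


Union bound: P[∪_{i=1}^{29} A_i] ≤ Σ_i P[A_i] ≤ 29·p = 29·(1/290) = 1/10.
Numerically: 1/10 ≈ 0.100000.
Is 1/10 < 1? YES.
Since P[∪ A_i] ≤ 1/10 < 1, the complement has P[∩ A_i^c] ≥ 1 − 1/10 = 9/10 > 0, so some outcome avoids every A_i.

29·p = 1/10 ≈ 0.100000; existence CERTIFIED by the union bound.


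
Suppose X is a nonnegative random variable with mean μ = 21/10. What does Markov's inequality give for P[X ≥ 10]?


μ = E[X] = 21/10, a = 10.
Markov: P[X ≥ 10] ≤ μ/a = (21/10)/10 = 21/100.
Numerically: ≈ 0.210.
(Since a = 10 > μ = 2.100, the bound 21/100 is < 1 and informative.)

P[X ≥ 10] ≤ 21/100 ≈ 0.210.


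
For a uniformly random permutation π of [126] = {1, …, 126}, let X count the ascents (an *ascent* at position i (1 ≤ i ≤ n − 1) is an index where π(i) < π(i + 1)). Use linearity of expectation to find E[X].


Write X = Σ X_I over i = 1, …, 125, with X_I the indicator of one ascent.
There are 125 indicators.
For each fixed i, the pair (π(i), π(i+1)) is a uniformly random ordered pair of distinct values from {1, …, 126}; by symmetry P[π(i) < π(i+1)] = 1/2.
By linearity: E[X] = 125 · (1/2) = (126 − 1) · (1/2) = 125/2 ≈ 62.50000.

E[X] = 125/2 = 62.50000.


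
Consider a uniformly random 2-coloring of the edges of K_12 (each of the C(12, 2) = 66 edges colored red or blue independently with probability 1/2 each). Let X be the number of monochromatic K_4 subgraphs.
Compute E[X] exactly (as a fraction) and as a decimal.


Let X = Σ_S X_S over the C(12, 4) = 495 subsets S of size 4, where X_S = 1 if the K_4 on S is monochromatic.
For a fixed S, the K_4 on S has C(4, 2) = 6 edges. P[all 6 edges red] = (1/2)^6, and likewise for blue, so P[monochromatic] = 2·(1/2)^6 = 2^{1 − 6} = 1/32.
Summing: E[X] = C(12, 4) · 2^{1 − 6} = 495 · 1/32 = 495/32.
Numerically: E[X] ≈ 15.468750.

E[X] = C(12,4)·2^(1−C(4,2)) = 495/32 ≈ 15.468750.


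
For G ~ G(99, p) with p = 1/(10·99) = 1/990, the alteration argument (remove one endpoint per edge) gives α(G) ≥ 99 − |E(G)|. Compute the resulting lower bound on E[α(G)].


E[|E(G)|] = C(99, 2)·p = 4851 · (1/990) = 49/10.
E[α(G)] ≥ n − E[|E(G)|] = 99 − 49/10 = 941/10.
Numerically: ≈ 94.10000.
(This is only a lower bound; the true E[α(G)] may be larger.)

E[α(G)] ≥ 941/10 ≈ 94.10000.


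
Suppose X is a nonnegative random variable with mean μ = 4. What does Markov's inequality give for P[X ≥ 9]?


μ = E[X] = 4, a = 9.
Markov: P[X ≥ 9] ≤ μ/a = (4)/9 = 4/9.
Numerically: ≈ 0.444.
(Since a = 9 > μ = 4.000, the bound 4/9 is < 1 and informative.)

P[X ≥ 9] ≤ 4/9 ≈ 0.444.


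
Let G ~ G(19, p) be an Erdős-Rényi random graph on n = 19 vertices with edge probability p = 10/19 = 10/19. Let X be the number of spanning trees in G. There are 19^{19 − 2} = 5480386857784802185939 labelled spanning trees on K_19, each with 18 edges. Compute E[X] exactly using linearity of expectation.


K_19 has 19^{19 − 2} = 5480386857784802185939 labelled spanning trees.
For each such spanning tree H, let X_H = 1 if all 18 edges of H are present in G. Then P[X_H = 1] = p^{18} = (10/19)^{18} = 1000000000000000000/104127350297911241532841.
By linearity of expectation: E[X] = Σ_H E[X_H] = 5480386857784802185939 · p^{18} = 5480386857784802185939 · 1000000000000000000/104127350297911241532841 = 1000000000000000000/19.
Numerically: E[X] ≈ 5.263e+16.

E[X] = 5480386857784802185939 · (10/19)^{18} = 1000000000000000000/19 ≈ 5.263e+16.


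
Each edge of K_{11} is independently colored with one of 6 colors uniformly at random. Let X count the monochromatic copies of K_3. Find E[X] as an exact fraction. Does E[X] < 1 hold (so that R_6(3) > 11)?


E[X] = C(11, 3) · 6^{1 − 3} = 165 · 6^{−2} = 165/36.
As a reduced fraction: E[X] = 55/12 ≈ 4.5833.
Is E[X] < 1? NO.
Since E[X] ≥ 1, the first-moment bound is inconclusive at n = 11; it does NOT by itself certify R_6(3) > 11.

E[X] = 55/12 ≈ 4.5833; E[X] ≥ 1; first-moment method inconclusive here.


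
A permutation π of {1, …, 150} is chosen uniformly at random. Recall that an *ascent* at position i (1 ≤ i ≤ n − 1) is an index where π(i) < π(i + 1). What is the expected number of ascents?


Write X = Σ X_I over i = 1, …, 149, with X_I the indicator of one ascent.
There are 149 indicators.
For each fixed i, the pair (π(i), π(i+1)) is a uniformly random ordered pair of distinct values from {1, …, 150}; by symmetry P[π(i) < π(i+1)] = 1/2.
By linearity: E[X] = 149 · (1/2) = (150 − 1) · (1/2) = 149/2 ≈ 74.5000.

E[X] = 149/2 = 74.5000.


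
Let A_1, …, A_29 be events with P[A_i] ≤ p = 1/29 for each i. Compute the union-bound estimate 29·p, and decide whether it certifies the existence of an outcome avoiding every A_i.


Union bound: P[∪_{i=1}^{29} A_i] ≤ Σ_i P[A_i] ≤ 29·p = 29·(1/29) = 1.
Numerically: 1 ≈ 1.0000.
Is 1 < 1? NO.
Since the bound 1 is ≥ 1, the union bound is uninformative here; it does NOT by itself certify existence.

29·p = 1 ≈ 1.0000; existence NOT certified by the union bound.


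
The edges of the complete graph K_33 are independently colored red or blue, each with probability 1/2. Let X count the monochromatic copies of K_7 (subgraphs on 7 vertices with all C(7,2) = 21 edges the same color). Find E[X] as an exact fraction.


Let X = Σ_S X_S over the C(33, 7) = 4272048 subsets S of size 7, where X_S = 1 if the K_7 on S is monochromatic.
For a fixed S, the K_7 on S has C(7, 2) = 21 edges. P[all 21 edges red] = (1/2)^21, and likewise for blue, so P[monochromatic] = 2·(1/2)^21 = 2^{1 − 21} = 1/1048576.
By linearity: E[X] = C(33, 7) · 2^{1 − 21} = 4272048 · 1/1048576 = 267003/65536.
Numerically: E[X] ≈ 4.074142.

E[X] = C(33,7)·2^(1−C(7,2)) = 267003/65536 ≈ 4.074142.


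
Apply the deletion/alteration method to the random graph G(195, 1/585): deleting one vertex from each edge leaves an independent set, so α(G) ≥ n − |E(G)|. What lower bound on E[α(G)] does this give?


E[|E(G)|] = C(195, 2)·p = 18915 · (1/585) = 97/3.
E[α(G)] ≥ n − E[|E(G)|] = 195 − 97/3 = 488/3.
Numerically: ≈ 162.666667.
(This is only a lower bound; the true E[α(G)] may be larger.)

E[α(G)] ≥ 488/3 ≈ 162.666667.


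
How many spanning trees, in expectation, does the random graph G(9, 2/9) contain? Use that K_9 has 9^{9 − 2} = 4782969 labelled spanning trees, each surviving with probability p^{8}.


K_9 has 9^{9 − 2} = 4782969 labelled spanning trees.
For each such spanning tree H, let X_H = 1 if all 8 edges of H are present in G. Then P[X_H = 1] = p^{8} = (2/9)^{8} = 256/43046721.
Summing the indicators: E[X] = Σ_H E[X_H] = 4782969 · p^{8} = 4782969 · 256/43046721 = 256/9.
Numerically: E[X] ≈ 28.444.

E[X] = 4782969 · (2/9)^{8} = 256/9 ≈ 28.444.


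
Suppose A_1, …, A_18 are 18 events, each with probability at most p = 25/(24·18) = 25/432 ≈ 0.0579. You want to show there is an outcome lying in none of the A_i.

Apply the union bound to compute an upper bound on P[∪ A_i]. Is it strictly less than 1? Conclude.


Union bound: P[∪_{i=1}^{18} A_i] ≤ Σ_i P[A_i] ≤ 18·p = 18·(25/432) = 25/24.
Numerically: 25/24 ≈ 1.0417.
Is 25/24 < 1? NO.
Since the bound 25/24 is ≥ 1, the union bound is uninformative here; it does NOT by itself certify existence.

18·p = 25/24 ≈ 1.0417; existence NOT certified by the union bound.


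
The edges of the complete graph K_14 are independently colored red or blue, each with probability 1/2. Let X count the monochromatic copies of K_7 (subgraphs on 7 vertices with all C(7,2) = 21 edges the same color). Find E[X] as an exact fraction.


Let X = Σ_S X_S over the C(14, 7) = 3432 subsets S of size 7, where X_S = 1 if the K_7 on S is monochromatic.
For a fixed S, the K_7 on S has C(7, 2) = 21 edges. P[all 21 edges red] = (1/2)^21, and likewise for blue, so P[monochromatic] = 2·(1/2)^21 = 2^{1 − 21} = 1/1048576.
By linearity: E[X] = C(14, 7) · 2^{1 − 21} = 3432 · 1/1048576 = 429/131072.
Numerically: E[X] ≈ 0.0033.

E[X] = C(14,7)·2^(1−C(7,2)) = 429/131072 ≈ 0.0033.


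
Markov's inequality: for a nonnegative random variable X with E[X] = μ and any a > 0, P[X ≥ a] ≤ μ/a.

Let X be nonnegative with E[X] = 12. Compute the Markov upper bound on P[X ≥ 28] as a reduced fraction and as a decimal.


μ = E[X] = 12, a = 28.
Markov: P[X ≥ 28] ≤ μ/a = (12)/28 = 3/7.
Numerically: ≈ 0.428571.
(Since a = 28 > μ = 12.000000, the bound 3/7 is < 1 and informative.)

P[X ≥ 28] ≤ 3/7 ≈ 0.428571.


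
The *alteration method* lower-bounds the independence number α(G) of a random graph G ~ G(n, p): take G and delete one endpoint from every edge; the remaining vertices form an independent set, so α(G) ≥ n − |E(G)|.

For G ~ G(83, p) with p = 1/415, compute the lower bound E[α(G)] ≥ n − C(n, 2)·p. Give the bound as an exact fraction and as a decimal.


E[|E(G)|] = C(83, 2)·p = 3403 · (1/415) = 41/5.
E[α(G)] ≥ n − E[|E(G)|] = 83 − 41/5 = 374/5.
Numerically: ≈ 74.800.
(This is only a lower bound; the true E[α(G)] may be larger.)

E[α(G)] ≥ 374/5 ≈ 74.800.


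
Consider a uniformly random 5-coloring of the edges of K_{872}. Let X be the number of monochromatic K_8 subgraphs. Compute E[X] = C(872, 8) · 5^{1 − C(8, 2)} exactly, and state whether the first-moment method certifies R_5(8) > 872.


E[X] = C(872, 8) · 5^{1 − 28} = 8028343903111291045 · 5^{−27} = 8028343903111291045/7450580596923828125.
As a reduced fraction: E[X] = 1605668780622258209/1490116119384765625 ≈ 1.0775461.
Is E[X] < 1? NO.
Since E[X] ≥ 1, the first-moment bound is inconclusive at n = 872; it does NOT by itself certify R_5(8) > 872.

E[X] = 1605668780622258209/1490116119384765625 ≈ 1.0775461; E[X] ≥ 1; first-moment method inconclusive here.


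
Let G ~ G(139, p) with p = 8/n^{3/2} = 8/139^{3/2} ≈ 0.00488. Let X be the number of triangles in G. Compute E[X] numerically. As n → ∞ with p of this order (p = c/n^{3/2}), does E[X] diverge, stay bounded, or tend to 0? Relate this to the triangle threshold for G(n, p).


Number of potential triangles: C(139, 3) = 437989.
Each occurs with probability p³ ≈ (0.00488)³ ≈ 1.16333e-07.
By linearity: E[X] = C(139, 3)·p³ ≈ 437989 · 1.16333e-07 ≈ 0.051.
Since α = 3/2 > 1, p = c/n^{3/2} = o(1/n) is below the triangle threshold p ~ 1/n. Asymptotically E[X] ~ (c³/6)·n^{3(1−α)} = (8³/6)·n^{-1.5} → 0, so by Markov's inequality G has no triangles w.h.p.

E[X] ≈ 0.051; in regime p = Θ(1/n^{3/2}) E[X] tends to 0 (below the triangle threshold p ~ 1/n).


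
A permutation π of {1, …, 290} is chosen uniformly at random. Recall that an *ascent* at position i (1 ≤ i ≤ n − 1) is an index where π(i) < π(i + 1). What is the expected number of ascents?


Write X = Σ X_I over i = 1, …, 289, with X_I the indicator of one ascent.
There are 289 indicators.
For each fixed i, the pair (π(i), π(i+1)) is a uniformly random ordered pair of distinct values from {1, …, 290}; by symmetry P[π(i) < π(i+1)] = 1/2.
By linearity: E[X] = 289 · (1/2) = (290 − 1) · (1/2) = 289/2 ≈ 144.50000.

E[X] = 289/2 = 144.50000.


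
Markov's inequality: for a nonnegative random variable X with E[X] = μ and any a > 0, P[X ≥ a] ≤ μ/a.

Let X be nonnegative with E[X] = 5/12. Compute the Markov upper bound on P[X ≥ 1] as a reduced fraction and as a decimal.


μ = E[X] = 5/12, a = 1.
Markov: P[X ≥ 1] ≤ μ/a = (5/12)/1 = 5/12.
Numerically: ≈ 0.417.
(Since a = 1 > μ = 0.417, the bound 5/12 is < 1 and informative.)

P[X ≥ 1] ≤ 5/12 ≈ 0.417.


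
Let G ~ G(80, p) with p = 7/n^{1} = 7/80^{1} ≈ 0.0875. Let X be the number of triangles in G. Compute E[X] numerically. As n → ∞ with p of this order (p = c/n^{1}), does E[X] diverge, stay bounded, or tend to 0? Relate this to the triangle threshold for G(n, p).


Number of potential triangles: C(80, 3) = 82160.
Each occurs with probability p³ ≈ (0.0875)³ ≈ 6.69921875e-04.
By linearity: E[X] = C(80, 3)·p³ ≈ 82160 · 6.69921875e-04 ≈ 55.040781.
Here α = 1, so p = 7/n is exactly at the triangle threshold p ~ 1/n. Asymptotically E[X] → c³/6 = 7³/6 = 343/6 ≈ 57.166667, a bounded constant. In this regime the triangle count is asymptotically Poisson(c³/6).

E[X] ≈ 55.040781; in regime p = Θ(1/n^{1}) E[X] stays bounded (at the triangle threshold p ~ 1/n).


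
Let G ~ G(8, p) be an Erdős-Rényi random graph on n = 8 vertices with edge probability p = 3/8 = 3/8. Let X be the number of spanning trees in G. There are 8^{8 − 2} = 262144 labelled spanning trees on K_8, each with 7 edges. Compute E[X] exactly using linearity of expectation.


K_8 has 8^{8 − 2} = 262144 labelled spanning trees.
For each such spanning tree H, let X_H = 1 if all 7 edges of H are present in G. Then P[X_H = 1] = p^{7} = (3/8)^{7} = 2187/2097152.
Summing the indicators: E[X] = Σ_H E[X_H] = 262144 · p^{7} = 262144 · 2187/2097152 = 2187/8.
Numerically: E[X] ≈ 273.4.

E[X] = 262144 · (3/8)^{7} = 2187/8 ≈ 273.4.


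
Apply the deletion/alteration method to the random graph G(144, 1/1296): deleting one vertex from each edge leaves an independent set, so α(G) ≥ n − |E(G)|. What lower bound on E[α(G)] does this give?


E[|E(G)|] = C(144, 2)·p = 10296 · (1/1296) = 143/18.
E[α(G)] ≥ n − E[|E(G)|] = 144 − 143/18 = 2449/18.
Numerically: ≈ 136.05556.
(This is only a lower bound; the true E[α(G)] may be larger.)

E[α(G)] ≥ 2449/18 ≈ 136.05556.


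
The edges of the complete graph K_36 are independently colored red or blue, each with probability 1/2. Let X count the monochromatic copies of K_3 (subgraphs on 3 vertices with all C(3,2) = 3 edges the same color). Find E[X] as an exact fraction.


Let X = Σ_S X_S over the C(36, 3) = 7140 subsets S of size 3, where X_S = 1 if the K_3 on S is monochromatic.
For a fixed S, the K_3 on S has C(3, 2) = 3 edges. P[all 3 edges red] = (1/2)^3, and likewise for blue, so P[monochromatic] = 2·(1/2)^3 = 2^{1 − 3} = 1/4.
By linearity of expectation: E[X] = C(36, 3) · 2^{1 − 3} = 7140 · 1/4 = 1785.
Numerically: E[X] ≈ 1785.000.

E[X] = C(36,3)·2^(1−C(3,2)) = 1785 ≈ 1785.000.


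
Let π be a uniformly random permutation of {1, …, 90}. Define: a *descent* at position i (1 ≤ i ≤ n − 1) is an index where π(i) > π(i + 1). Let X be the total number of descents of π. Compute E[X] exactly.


Write X = Σ X_I over i = 1, …, 89, with X_I the indicator of one descent.
There are 89 indicators.
For each fixed i, the pair (π(i), π(i+1)) is a uniformly random ordered pair of distinct values from {1, …, 90}; by symmetry P[π(i) > π(i+1)] = 1/2.
By linearity: E[X] = 89 · (1/2) = (90 − 1) · (1/2) = 89/2 ≈ 44.5000.

E[X] = 89/2 = 44.5000.


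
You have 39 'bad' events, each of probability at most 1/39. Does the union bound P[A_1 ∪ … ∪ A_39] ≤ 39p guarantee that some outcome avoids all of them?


Union bound: P[∪_{i=1}^{39} A_i] ≤ Σ_i P[A_i] ≤ 39·p = 39·(1/39) = 1.
Numerically: 1 ≈ 1.000.
Is 1 < 1? NO.
Since the bound 1 is ≥ 1, the union bound is uninformative here; it does NOT by itself certify existence.

39·p = 1 ≈ 1.000; existence NOT certified by the union bound.


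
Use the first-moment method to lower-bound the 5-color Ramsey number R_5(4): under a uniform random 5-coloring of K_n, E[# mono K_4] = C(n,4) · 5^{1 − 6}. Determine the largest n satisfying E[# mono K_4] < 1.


We need C(n, 4) · 5^{1 − 6} < 1, i.e. C(n, 4) < 5^{6 − 1} = 3125.
Check values of n near the boundary:
  n = 17: C(17, 4) = 2380; 2380 < 3125? YES
  n = 18: C(18, 4) = 3060; 3060 < 3125? YES
  n = 19: C(19, 4) = 3876; 3876 < 3125? NO
  n = 20: C(20, 4) = 4845; 4845 < 3125? NO
The largest n with C(n, 4) < 3125 is n = 18 (where E[X] = 612/625 ≈ 0.979). Hence R_5(4) > 18, i.e. R_5(4) ≥ 19.

Largest n = 18; hence R_5(4) > 18.


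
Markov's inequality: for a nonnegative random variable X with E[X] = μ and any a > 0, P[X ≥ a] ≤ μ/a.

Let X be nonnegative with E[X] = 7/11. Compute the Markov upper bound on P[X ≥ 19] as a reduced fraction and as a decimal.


μ = E[X] = 7/11, a = 19.
Markov: P[X ≥ 19] ≤ μ/a = (7/11)/19 = 7/209.
Numerically: ≈ 0.033.
(Since a = 19 > μ = 0.636, the bound 7/209 is < 1 and informative.)

P[X ≥ 19] ≤ 7/209 ≈ 0.033.


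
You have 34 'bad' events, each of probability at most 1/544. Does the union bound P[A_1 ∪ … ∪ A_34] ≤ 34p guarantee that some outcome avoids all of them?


Union bound: P[∪_{i=1}^{34} A_i] ≤ Σ_i P[A_i] ≤ 34·p = 34·(1/544) = 1/16.
Numerically: 1/16 ≈ 0.0625000.
Is 1/16 < 1? YES.
Since P[∪ A_i] ≤ 1/16 < 1, the complement has P[∩ A_i^c] ≥ 1 − 1/16 = 15/16 > 0, so some outcome avoids every A_i.

34·p = 1/16 ≈ 0.0625000; existence CERTIFIED by the union bound.


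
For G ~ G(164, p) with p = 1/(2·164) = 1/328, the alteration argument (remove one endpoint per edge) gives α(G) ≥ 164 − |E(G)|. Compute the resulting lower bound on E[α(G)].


E[|E(G)|] = C(164, 2)·p = 13366 · (1/328) = 163/4.
E[α(G)] ≥ n − E[|E(G)|] = 164 − 163/4 = 493/4.
Numerically: ≈ 123.250000.
(This is only a lower bound; the true E[α(G)] may be larger.)

E[α(G)] ≥ 493/4 ≈ 123.250000.


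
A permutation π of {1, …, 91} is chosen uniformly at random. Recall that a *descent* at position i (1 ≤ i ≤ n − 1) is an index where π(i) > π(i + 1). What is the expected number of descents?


Write X = Σ X_I over i = 1, …, 90, with X_I the indicator of one descent.
There are 90 indicators.
For each fixed i, the pair (π(i), π(i+1)) is a uniformly random ordered pair of distinct values from {1, …, 91}; by symmetry P[π(i) > π(i+1)] = 1/2.
By linearity: E[X] = 90 · (1/2) = (91 − 1) · (1/2) = 45 ≈ 45.00000.

E[X] = 45 = 45.00000.


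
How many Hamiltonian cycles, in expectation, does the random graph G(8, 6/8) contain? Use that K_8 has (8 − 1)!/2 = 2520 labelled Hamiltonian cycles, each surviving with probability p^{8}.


K_8 has (8 − 1)!/2 = 2520 labelled Hamiltonian cycles.
For each such Hamiltonian cycle H, let X_H = 1 if all 8 edges of H are present in G. Then P[X_H = 1] = p^{8} = (3/4)^{8} = 6561/65536.
By linearity of expectation: E[X] = Σ_H E[X_H] = 2520 · p^{8} = 2520 · 6561/65536 = 2066715/8192.
Numerically: E[X] ≈ 252.

E[X] = 2520 · (3/4)^{8} = 2066715/8192 ≈ 252.


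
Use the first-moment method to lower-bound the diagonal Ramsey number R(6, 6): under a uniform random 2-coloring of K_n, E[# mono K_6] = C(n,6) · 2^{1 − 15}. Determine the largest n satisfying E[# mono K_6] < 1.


We need C(n, 6) · 2^{1 − 15} < 1, i.e. C(n, 6) < 2^{15 − 1} = 16384.
Check values of n near the boundary:
  n = 12: C(12, 6) = 924; 924 < 16384? YES
  n = 13: C(13, 6) = 1716; 1716 < 16384? YES
  n = 14: C(14, 6) = 3003; 3003 < 16384? YES
  n = 15: C(15, 6) = 5005; 5005 < 16384? YES
  n = 16: C(16, 6) = 8008; 8008 < 16384? YES
  n = 17: C(17, 6) = 12376; 12376 < 16384? YES
  n = 18: C(18, 6) = 18564; 18564 < 16384? NO
  n = 19: C(19, 6) = 27132; 27132 < 16384? NO
  n = 20: C(20, 6) = 38760; 38760 < 16384? NO
The largest n with C(n, 6) < 16384 is n = 17 (where E[X] = 1547/2048 ≈ 0.7553711). Hence R(6, 6) > 17, i.e. R(6, 6) ≥ 18.

Largest n = 17; hence R(6, 6) > 17.


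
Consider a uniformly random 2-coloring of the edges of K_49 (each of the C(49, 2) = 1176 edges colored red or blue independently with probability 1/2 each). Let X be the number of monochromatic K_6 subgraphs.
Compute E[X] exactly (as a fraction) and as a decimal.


Let X = Σ_S X_S over the C(49, 6) = 13983816 subsets S of size 6, where X_S = 1 if the K_6 on S is monochromatic.
For a fixed S, the K_6 on S has C(6, 2) = 15 edges. P[all 15 edges red] = (1/2)^15, and likewise for blue, so P[monochromatic] = 2·(1/2)^15 = 2^{1 − 15} = 1/16384.
Summing: E[X] = C(49, 6) · 2^{1 − 15} = 13983816 · 1/16384 = 1747977/2048.
Numerically: E[X] ≈ 853.50439.

E[X] = C(49,6)·2^(1−C(6,2)) = 1747977/2048 ≈ 853.50439.


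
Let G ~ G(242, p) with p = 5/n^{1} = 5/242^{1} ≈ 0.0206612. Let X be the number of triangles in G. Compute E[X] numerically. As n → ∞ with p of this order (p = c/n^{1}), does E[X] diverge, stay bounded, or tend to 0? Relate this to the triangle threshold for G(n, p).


Number of potential triangles: C(242, 3) = 2332880.
Each occurs with probability p³ ≈ (0.0206612)³ ≈ 8.81990516e-06.
By linearity: E[X] = C(242, 3)·p³ ≈ 2332880 · 8.81990516e-06 ≈ 20.575780.
Here α = 1, so p = 5/n is exactly at the triangle threshold p ~ 1/n. Asymptotically E[X] → c³/6 = 5³/6 = 125/6 ≈ 20.833333, a bounded constant. In this regime the triangle count is asymptotically Poisson(c³/6).

E[X] ≈ 20.575780; in regime p = Θ(1/n^{1}) E[X] stays bounded (at the triangle threshold p ~ 1/n).


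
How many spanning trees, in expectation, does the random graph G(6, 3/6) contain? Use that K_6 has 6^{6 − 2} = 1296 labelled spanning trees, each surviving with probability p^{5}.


K_6 has 6^{6 − 2} = 1296 labelled spanning trees.
For each such spanning tree H, let X_H = 1 if all 5 edges of H are present in G. Then P[X_H = 1] = p^{5} = (1/2)^{5} = 1/32.
By linearity of expectation: E[X] = Σ_H E[X_H] = 1296 · p^{5} = 1296 · 1/32 = 81/2.
Numerically: E[X] ≈ 40.5.

E[X] = 1296 · (1/2)^{5} = 81/2 ≈ 40.5.


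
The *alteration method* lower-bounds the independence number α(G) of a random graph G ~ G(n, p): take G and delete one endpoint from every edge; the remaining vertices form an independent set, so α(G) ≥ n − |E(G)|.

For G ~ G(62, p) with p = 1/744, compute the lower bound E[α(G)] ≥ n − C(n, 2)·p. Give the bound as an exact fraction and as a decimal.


E[|E(G)|] = C(62, 2)·p = 1891 · (1/744) = 61/24.
E[α(G)] ≥ n − E[|E(G)|] = 62 − 61/24 = 1427/24.
Numerically: ≈ 59.458.
(This is only a lower bound; the true E[α(G)] may be larger.)

E[α(G)] ≥ 1427/24 ≈ 59.458.


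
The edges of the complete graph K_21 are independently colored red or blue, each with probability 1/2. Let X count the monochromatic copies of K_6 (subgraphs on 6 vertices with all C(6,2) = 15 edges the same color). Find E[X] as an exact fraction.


Let X = Σ_S X_S over the C(21, 6) = 54264 subsets S of size 6, where X_S = 1 if the K_6 on S is monochromatic.
For a fixed S, the K_6 on S has C(6, 2) = 15 edges. P[all 15 edges red] = (1/2)^15, and likewise for blue, so P[monochromatic] = 2·(1/2)^15 = 2^{1 − 15} = 1/16384.
By linearity: E[X] = C(21, 6) · 2^{1 − 15} = 54264 · 1/16384 = 6783/2048.
Numerically: E[X] ≈ 3.312012.

E[X] = C(21,6)·2^(1−C(6,2)) = 6783/2048 ≈ 3.312012.


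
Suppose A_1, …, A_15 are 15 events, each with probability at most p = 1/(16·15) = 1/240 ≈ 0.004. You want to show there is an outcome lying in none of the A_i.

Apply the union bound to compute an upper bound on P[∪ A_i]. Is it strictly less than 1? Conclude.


Union bound: P[∪_{i=1}^{15} A_i] ≤ Σ_i P[A_i] ≤ 15·p = 15·(1/240) = 1/16.
Numerically: 1/16 ≈ 0.062.
Is 1/16 < 1? YES.
Since P[∪ A_i] ≤ 1/16 < 1, the complement has P[∩ A_i^c] ≥ 1 − 1/16 = 15/16 > 0, so some outcome avoids every A_i.

15·p = 1/16 ≈ 0.062; existence CERTIFIED by the union bound.


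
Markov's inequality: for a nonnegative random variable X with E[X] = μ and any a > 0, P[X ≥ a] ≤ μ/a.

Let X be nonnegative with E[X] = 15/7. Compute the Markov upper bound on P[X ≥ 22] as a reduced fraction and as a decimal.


μ = E[X] = 15/7, a = 22.
Markov: P[X ≥ 22] ≤ μ/a = (15/7)/22 = 15/154.
Numerically: ≈ 0.097403.
(Since a = 22 > μ = 2.142857, the bound 15/154 is < 1 and informative.)

P[X ≥ 22] ≤ 15/154 ≈ 0.097403.


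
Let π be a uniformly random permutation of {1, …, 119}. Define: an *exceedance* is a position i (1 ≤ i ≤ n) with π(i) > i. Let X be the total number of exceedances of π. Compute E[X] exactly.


Write X = Σ_{i=1}^{119} X_i, where X_i = 1_{π(i) > i}.
For each fixed i, π(i) is uniform over {1, …, 119} (marginal of a uniform permutation), so P[π(i) > i] = (n − i)/n. Summing: Σ_{i=1}^{119} (n − i)/n = (0 + 1 + … + 118)/119 = 119(119 − 1)/(2·119) = (119 − 1)/2.
Hence E[X] = Σ_{i=1}^{119} (119 − i)/119 = 59 ≈ 59.000.

E[X] = 59 = 59.000.


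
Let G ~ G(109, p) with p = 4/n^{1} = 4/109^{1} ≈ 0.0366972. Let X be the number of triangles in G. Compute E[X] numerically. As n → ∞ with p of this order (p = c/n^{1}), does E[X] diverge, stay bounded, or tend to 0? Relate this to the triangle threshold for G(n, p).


Number of potential triangles: C(109, 3) = 209934.
Each occurs with probability p³ ≈ (0.0366972)³ ≈ 4.94197427e-05.
By linearity: E[X] = C(109, 3)·p³ ≈ 209934 · 4.94197427e-05 ≈ 10.374884.
Here α = 1, so p = 4/n is exactly at the triangle threshold p ~ 1/n. Asymptotically E[X] → c³/6 = 4³/6 = 32/3 ≈ 10.666667, a bounded constant. In this regime the triangle count is asymptotically Poisson(c³/6).

E[X] ≈ 10.374884; in regime p = Θ(1/n^{1}) E[X] stays bounded (at the triangle threshold p ~ 1/n).


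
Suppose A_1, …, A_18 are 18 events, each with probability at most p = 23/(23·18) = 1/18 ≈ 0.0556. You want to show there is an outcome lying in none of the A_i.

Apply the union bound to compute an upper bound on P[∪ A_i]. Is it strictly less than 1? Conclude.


Union bound: P[∪_{i=1}^{18} A_i] ≤ Σ_i P[A_i] ≤ 18·p = 18·(1/18) = 1.
Numerically: 1 ≈ 1.0000.
Is 1 < 1? NO.
Since the bound 1 is ≥ 1, the union bound is uninformative here; it does NOT by itself certify existence.

18·p = 1 ≈ 1.0000; existence NOT certified by the union bound.


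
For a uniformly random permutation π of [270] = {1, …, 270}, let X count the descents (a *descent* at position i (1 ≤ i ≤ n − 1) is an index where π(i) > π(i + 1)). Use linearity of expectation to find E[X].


Write X = Σ X_I over i = 1, …, 269, with X_I the indicator of one descent.
There are 269 indicators.
For each fixed i, the pair (π(i), π(i+1)) is a uniformly random ordered pair of distinct values from {1, …, 270}; by symmetry P[π(i) > π(i+1)] = 1/2.
By linearity: E[X] = 269 · (1/2) = (270 − 1) · (1/2) = 269/2 ≈ 134.5000.

E[X] = 269/2 = 134.5000.


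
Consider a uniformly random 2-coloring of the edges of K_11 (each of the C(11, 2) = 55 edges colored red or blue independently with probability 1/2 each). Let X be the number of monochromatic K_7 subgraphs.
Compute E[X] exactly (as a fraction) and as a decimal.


Let X = Σ_S X_S over the C(11, 7) = 330 subsets S of size 7, where X_S = 1 if the K_7 on S is monochromatic.
For a fixed S, the K_7 on S has C(7, 2) = 21 edges. P[all 21 edges red] = (1/2)^21, and likewise for blue, so P[monochromatic] = 2·(1/2)^21 = 2^{1 − 21} = 1/1048576.
By linearity: E[X] = C(11, 7) · 2^{1 − 21} = 330 · 1/1048576 = 165/524288.
Numerically: E[X] ≈ 0.000.

E[X] = C(11,7)·2^(1−C(7,2)) = 165/524288 ≈ 0.000.


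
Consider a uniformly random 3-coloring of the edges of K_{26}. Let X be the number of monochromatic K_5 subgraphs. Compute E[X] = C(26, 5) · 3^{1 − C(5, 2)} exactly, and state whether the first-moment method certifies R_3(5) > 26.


E[X] = C(26, 5) · 3^{1 − 10} = 65780 · 3^{−9} = 65780/19683.
As a reduced fraction: E[X] = 65780/19683 ≈ 3.342.
Is E[X] < 1? NO.
Since E[X] ≥ 1, the first-moment bound is inconclusive at n = 26; it does NOT by itself certify R_3(5) > 26.

E[X] = 65780/19683 ≈ 3.342; E[X] ≥ 1; first-moment method inconclusive here.


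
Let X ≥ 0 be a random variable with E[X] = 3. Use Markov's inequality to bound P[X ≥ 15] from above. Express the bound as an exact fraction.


μ = E[X] = 3, a = 15.
Markov: P[X ≥ 15] ≤ μ/a = (3)/15 = 1/5.
Numerically: ≈ 0.20000.
(Since a = 15 > μ = 3.00000, the bound 1/5 is < 1 and informative.)

P[X ≥ 15] ≤ 1/5 ≈ 0.20000.


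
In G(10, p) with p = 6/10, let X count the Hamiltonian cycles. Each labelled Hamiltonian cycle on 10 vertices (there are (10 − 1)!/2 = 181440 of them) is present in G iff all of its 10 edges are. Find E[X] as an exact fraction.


K_10 has (10 − 1)!/2 = 181440 labelled Hamiltonian cycles.
For each such Hamiltonian cycle H, let X_H = 1 if all 10 edges of H are present in G. Then P[X_H = 1] = p^{10} = (3/5)^{10} = 59049/9765625.
By linearity: E[X] = Σ_H E[X_H] = 181440 · p^{10} = 181440 · 59049/9765625 = 2142770112/1953125.
Numerically: E[X] ≈ 1.1e+03.

E[X] = 181440 · (3/5)^{10} = 2142770112/1953125 ≈ 1.1e+03.


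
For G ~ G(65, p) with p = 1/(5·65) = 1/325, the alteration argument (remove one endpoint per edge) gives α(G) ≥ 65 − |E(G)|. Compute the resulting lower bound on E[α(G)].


E[|E(G)|] = C(65, 2)·p = 2080 · (1/325) = 32/5.
E[α(G)] ≥ n − E[|E(G)|] = 65 − 32/5 = 293/5.
Numerically: ≈ 58.6000.
(This is only a lower bound; the true E[α(G)] may be larger.)

E[α(G)] ≥ 293/5 ≈ 58.6000.


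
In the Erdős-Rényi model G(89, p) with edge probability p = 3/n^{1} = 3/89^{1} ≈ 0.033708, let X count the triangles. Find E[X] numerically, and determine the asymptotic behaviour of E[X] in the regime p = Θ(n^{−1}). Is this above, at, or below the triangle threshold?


Number of potential triangles: C(89, 3) = 113564.
Each occurs with probability p³ ≈ (0.033708)³ ≈ 3.8299556e-05.
By linearity: E[X] = C(89, 3)·p³ ≈ 113564 · 3.8299556e-05 ≈ 4.34945.
Here α = 1, so p = 3/n is exactly at the triangle threshold p ~ 1/n. Asymptotically E[X] → c³/6 = 3³/6 = 9/2 ≈ 4.50000, a bounded constant. In this regime the triangle count is asymptotically Poisson(c³/6).

E[X] ≈ 4.34945; in regime p = Θ(1/n^{1}) E[X] stays bounded (at the triangle threshold p ~ 1/n).


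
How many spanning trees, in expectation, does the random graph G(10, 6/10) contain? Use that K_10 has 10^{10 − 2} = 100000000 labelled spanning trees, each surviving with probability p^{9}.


K_10 has 10^{10 − 2} = 100000000 labelled spanning trees.
For each such spanning tree H, let X_H = 1 if all 9 edges of H are present in G. Then P[X_H = 1] = p^{9} = (3/5)^{9} = 19683/1953125.
Summing the indicators: E[X] = Σ_H E[X_H] = 100000000 · p^{9} = 100000000 · 19683/1953125 = 5038848/5.
Numerically: E[X] ≈ 1.0078e+06.

E[X] = 100000000 · (3/5)^{9} = 5038848/5 ≈ 1.0078e+06.


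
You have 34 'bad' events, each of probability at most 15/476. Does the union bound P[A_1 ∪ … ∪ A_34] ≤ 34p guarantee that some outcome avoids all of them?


Union bound: P[∪_{i=1}^{34} A_i] ≤ Σ_i P[A_i] ≤ 34·p = 34·(15/476) = 15/14.
Numerically: 15/14 ≈ 1.0714286.
Is 15/14 < 1? NO.
Since the bound 15/14 is ≥ 1, the union bound is uninformative here; it does NOT by itself certify existence.

34·p = 15/14 ≈ 1.0714286; existence NOT certified by the union bound.


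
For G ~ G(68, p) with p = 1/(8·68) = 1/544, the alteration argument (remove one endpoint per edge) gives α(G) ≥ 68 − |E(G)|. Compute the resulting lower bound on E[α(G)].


E[|E(G)|] = C(68, 2)·p = 2278 · (1/544) = 67/16.
E[α(G)] ≥ n − E[|E(G)|] = 68 − 67/16 = 1021/16.
Numerically: ≈ 63.812500.
(This is only a lower bound; the true E[α(G)] may be larger.)

E[α(G)] ≥ 1021/16 ≈ 63.812500.


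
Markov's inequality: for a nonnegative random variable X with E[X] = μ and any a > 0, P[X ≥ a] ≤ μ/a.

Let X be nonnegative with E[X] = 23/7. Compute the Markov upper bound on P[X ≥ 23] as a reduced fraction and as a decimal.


μ = E[X] = 23/7, a = 23.
Markov: P[X ≥ 23] ≤ μ/a = (23/7)/23 = 1/7.
Numerically: ≈ 0.14286.
(Since a = 23 > μ = 3.28571, the bound 1/7 is < 1 and informative.)

P[X ≥ 23] ≤ 1/7 ≈ 0.14286.


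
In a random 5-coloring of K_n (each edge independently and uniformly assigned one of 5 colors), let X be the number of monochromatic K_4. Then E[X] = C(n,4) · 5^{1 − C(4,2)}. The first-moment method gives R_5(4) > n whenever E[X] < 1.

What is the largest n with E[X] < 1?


We need C(n, 4) · 5^{1 − 6} < 1, i.e. C(n, 4) < 5^{6 − 1} = 3125.
Check values of n near the boundary:
  n = 14: C(14, 4) = 1001; 1001 < 3125? YES
  n = 15: C(15, 4) = 1365; 1365 < 3125? YES
  n = 16: C(16, 4) = 1820; 1820 < 3125? YES
  n = 17: C(17, 4) = 2380; 2380 < 3125? YES
  n = 18: C(18, 4) = 3060; 3060 < 3125? YES
  n = 19: C(19, 4) = 3876; 3876 < 3125? NO
The largest n with C(n, 4) < 3125 is n = 18 (where E[X] = 612/625 ≈ 0.979). Hence R_5(4) > 18, i.e. R_5(4) ≥ 19.

Largest n = 18; hence R_5(4) > 18.
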